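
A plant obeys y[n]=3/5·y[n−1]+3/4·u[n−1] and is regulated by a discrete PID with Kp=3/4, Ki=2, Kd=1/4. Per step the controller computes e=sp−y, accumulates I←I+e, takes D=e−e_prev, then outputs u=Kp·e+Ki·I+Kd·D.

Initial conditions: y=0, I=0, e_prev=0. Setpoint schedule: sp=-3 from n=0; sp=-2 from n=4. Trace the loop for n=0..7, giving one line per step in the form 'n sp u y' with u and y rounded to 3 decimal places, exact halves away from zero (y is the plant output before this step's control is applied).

(exact arithmetic carried between steps; '≈' marks a value shown rounded to 6 d.p. or computed from one; I and e_prev carry over from the previous line; the table rounds u and y to 3 d.p., halves away from zero)
n=0: y=0, sp=-3, e=sp−y=-3; I=-3, D=e−e_prev=-3; u=3/4·(-3)+2·(-3)+1/4·(-3)=-9; next y=3/5·0+3/4·(-9)=-6.75
n=1: y=-6.75, sp=-3, e=sp−y=3.75; I=0.75, D=e−e_prev=6.75; u=3/4·3.75+2·0.75+1/4·6.75=6; next y=3/5·(-6.75)+3/4·6=0.45
n=2: y=0.45, sp=-3, e=sp−y=-3.45; I=-2.7, D=e−e_prev=-7.2; u=3/4·(-3.45)+2·(-2.7)+1/4·(-7.2)=-9.7875; next y=3/5·0.45+3/4·(-9.7875)=-7.070625
n=3: y=-7.070625, sp=-3, e=sp−y=4.070625; I=1.370625, D=e−e_prev=7.520625; u=3/4·4.070625+2·1.370625+1/4·7.520625=7.674375; next y=3/5·(-7.070625)+3/4·7.674375≈1.513406
n=4: y≈1.513406, sp=-2, e=sp−y≈-3.513406; I≈-2.142781, D=e−e_prev≈-7.584031; u=3/4·(-3.513406)+2·(-2.142781)+1/4·(-7.584031)≈-8.816625; next y=3/5·1.513406+3/4·(-8.816625)≈-5.704425
n=5: y=-5.704425, sp=-2, e=sp−y=3.704425; I≈1.561644, D=e−e_prev≈7.217831; u=3/4·3.704425+2·1.561644+1/4·7.217831≈7.706064; next y=3/5·(-5.704425)+3/4·7.706064≈2.356893
n=6: y≈2.356893, sp=-2, e=sp−y≈-4.356893; I≈-2.795249, D=e−e_prev≈-8.061318; u=3/4·(-4.356893)+2·(-2.795249)+1/4·(-8.061318)≈-10.873498; next y=3/5·2.356893+3/4·(-10.873498)≈-6.740988
n=7: y≈-6.740988, sp=-2, e=sp−y≈4.740988; I≈1.945738, D=e−e_prev≈9.097881; u=3/4·4.740988+2·1.945738+1/4·9.097881≈9.721687; next y=3/5·(-6.740988)+3/4·9.721687≈3.246673

0 -3 -9.000 0.000
1 -3 6.000 -6.750
2 -3 -9.788 0.450
3 -3 7.674 -7.071
4 -2 -8.817 1.513
5 -2 7.706 -5.704
6 -2 -10.873 2.357
7 -2 9.722 -6.741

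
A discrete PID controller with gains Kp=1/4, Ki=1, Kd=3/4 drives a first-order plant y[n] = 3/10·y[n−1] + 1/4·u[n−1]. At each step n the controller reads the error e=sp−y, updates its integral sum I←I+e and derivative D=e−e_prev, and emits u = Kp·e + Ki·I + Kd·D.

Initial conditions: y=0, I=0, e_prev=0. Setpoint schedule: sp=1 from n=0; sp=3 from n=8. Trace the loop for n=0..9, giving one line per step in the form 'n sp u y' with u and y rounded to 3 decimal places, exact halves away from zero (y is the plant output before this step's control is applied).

0 1 2.000 0.000
1 1 1.250 0.500
2 1 2.200 0.463
3 1 2.257 0.689
4 1 2.574 0.771
5 1 2.657 0.875
6 1 2.756 0.927
7 1 2.788 0.967
8 3 6.811 0.987
9 3 5.315 1.999

(exact arithmetic carried between steps; '≈' marks a value shown rounded to 6 d.p. or computed from one; I and e_prev carry over from the previous line; the table rounds u and y to 3 d.p., halves away from zero)
n=0: y=0, sp=1, e=sp−y=1; I=1, D=e−e_prev=1; u=1/4·1+1·1+3/4·1=2; next y=3/10·0+1/4·2=0.5
n=1: y=0.5, sp=1, e=sp−y=0.5; I=1.5, D=e−e_prev=-0.5; u=1/4·0.5+1·1.5+3/4·(-0.5)=1.25; next y=3/10·0.5+1/4·1.25=0.4625
n=2: y=0.4625, sp=1, e=sp−y=0.5375; I=2.0375, D=e−e_prev=0.0375; u=1/4·0.5375+1·2.0375+3/4·0.0375=2.2; next y=3/10·0.4625+1/4·2.2=0.68875
n=3: y=0.68875, sp=1, e=sp−y=0.31125; I=2.34875, D=e−e_prev=-0.22625; u=1/4·0.31125+1·2.34875+3/4·(-0.22625)=2.256875; next y=3/10·0.68875+1/4·2.256875≈0.770844
n=4: y≈0.770844, sp=1, e=sp−y≈0.229156; I≈2.577906, D=e−e_prev≈-0.082094; u=1/4·0.229156+1·2.577906+3/4·(-0.082094)≈2.573625; next y=3/10·0.770844+1/4·2.573625≈0.874659
n=5: y≈0.874659, sp=1, e=sp−y≈0.125341; I≈2.703247, D=e−e_prev≈-0.103816; u=1/4·0.125341+1·2.703247+3/4·(-0.103816)≈2.656720; next y=3/10·0.874659+1/4·2.656720≈0.926578
n=6: y≈0.926578, sp=1, e=sp−y≈0.073422; I≈2.776669, D=e−e_prev≈-0.051919; u=1/4·0.073422+1·2.776669+3/4·(-0.051919)≈2.756086; next y=3/10·0.926578+1/4·2.756086≈0.966995
n=7: y≈0.966995, sp=1, e=sp−y≈0.033005; I≈2.809674, D=e−e_prev≈-0.040417; u=1/4·0.033005+1·2.809674+3/4·(-0.040417)≈2.787613; next y=3/10·0.966995+1/4·2.787613≈0.987002
n=8: y≈0.987002, sp=3, e=sp−y≈2.012998; I≈4.822673, D=e−e_prev≈1.979993; u=1/4·2.012998+1·4.822673+3/4·1.979993≈6.810917; next y=3/10·0.987002+1/4·6.810917≈1.998830
n=9: y≈1.998830, sp=3, e=sp−y≈1.001170; I≈5.823843, D=e−e_prev≈-1.011828; u=1/4·1.001170+1·5.823843+3/4·(-1.011828)≈5.315264; next y=3/10·1.998830+1/4·5.315264≈1.928465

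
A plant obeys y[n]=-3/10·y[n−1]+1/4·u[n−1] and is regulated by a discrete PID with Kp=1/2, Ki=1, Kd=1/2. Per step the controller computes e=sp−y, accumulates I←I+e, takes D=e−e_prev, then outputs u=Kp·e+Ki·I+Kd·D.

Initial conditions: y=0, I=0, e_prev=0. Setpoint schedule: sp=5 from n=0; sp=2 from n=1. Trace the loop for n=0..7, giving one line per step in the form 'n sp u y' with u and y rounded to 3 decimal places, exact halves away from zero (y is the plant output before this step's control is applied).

0 5 10.000 0.000
1 2 1.500 2.500
2 2 9.500 -0.375
3 2 4.713 2.488
4 2 9.768 0.432
5 2 6.547 2.312
6 2 9.913 0.943
7 2 7.781 2.195

(exact arithmetic carried between steps; '≈' marks a value shown rounded to 6 d.p. or computed from one; I and e_prev carry over from the previous line; the table rounds u and y to 3 d.p., halves away from zero)
n=0: y=0, sp=5, e=sp−y=5; I=5, D=e−e_prev=5; u=1/2·5+1·5+1/2·5=10; next y=-3/10·0+1/4·10=2.5
n=1: y=2.5, sp=2, e=sp−y=-0.5; I=4.5, D=e−e_prev=-5.5; u=1/2·(-0.5)+1·4.5+1/2·(-5.5)=1.5; next y=-3/10·2.5+1/4·1.5=-0.375
n=2: y=-0.375, sp=2, e=sp−y=2.375; I=6.875, D=e−e_prev=2.875; u=1/2·2.375+1·6.875+1/2·2.875=9.5; next y=-3/10·(-0.375)+1/4·9.5=2.4875
n=3: y=2.4875, sp=2, e=sp−y=-0.4875; I=6.3875, D=e−e_prev=-2.8625; u=1/2·(-0.4875)+1·6.3875+1/2·(-2.8625)=4.7125; next y=-3/10·2.4875+1/4·4.7125=0.431875
n=4: y=0.431875, sp=2, e=sp−y=1.568125; I=7.955625, D=e−e_prev=2.055625; u=1/2·1.568125+1·7.955625+1/2·2.055625=9.7675; next y=-3/10·0.431875+1/4·9.7675≈2.312313
n=5: y≈2.312313, sp=2, e=sp−y≈-0.312313; I≈7.643313, D=e−e_prev≈-1.880438; u=1/2·(-0.312313)+1·7.643313+1/2·(-1.880438)≈6.546938; next y=-3/10·2.312313+1/4·6.546938≈0.943041
n=6: y≈0.943041, sp=2, e=sp−y≈1.056959; I≈8.700272, D=e−e_prev≈1.369272; u=1/2·1.056959+1·8.700272+1/2·1.369272≈9.913388; next y=-3/10·0.943041+1/4·9.913388≈2.195435
n=7: y≈2.195435, sp=2, e=sp−y≈-0.195435; I≈8.504837, D=e−e_prev≈-1.252394; u=1/2·(-0.195435)+1·8.504837+1/2·(-1.252394)≈7.780923; next y=-3/10·2.195435+1/4·7.780923≈1.286600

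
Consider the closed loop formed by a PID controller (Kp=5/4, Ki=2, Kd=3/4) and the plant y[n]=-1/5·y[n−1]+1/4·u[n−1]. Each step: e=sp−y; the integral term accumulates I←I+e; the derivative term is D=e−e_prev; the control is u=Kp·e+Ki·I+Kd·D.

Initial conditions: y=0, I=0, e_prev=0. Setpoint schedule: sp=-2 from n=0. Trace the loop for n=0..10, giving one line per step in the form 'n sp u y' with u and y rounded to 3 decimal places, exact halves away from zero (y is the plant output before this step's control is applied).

(exact arithmetic carried between steps; '≈' marks a value shown rounded to 6 d.p. or computed from one; I and e_prev carry over from the previous line; the table rounds u and y to 3 d.p., halves away from zero)
n=0: y=0, sp=-2, e=sp−y=-2; I=-2, D=e−e_prev=-2; u=5/4·(-2)+2·(-2)+3/4·(-2)=-8; next y=-1/5·0+1/4·(-8)=-2
n=1: y=-2, sp=-2, e=sp−y=0; I=-2, D=e−e_prev=2; u=5/4·0+2·(-2)+3/4·2=-2.5; next y=-1/5·(-2)+1/4·(-2.5)=-0.225
n=2: y=-0.225, sp=-2, e=sp−y=-1.775; I=-3.775, D=e−e_prev=-1.775; u=5/4·(-1.775)+2·(-3.775)+3/4·(-1.775)=-11.1; next y=-1/5·(-0.225)+1/4·(-11.1)=-2.73
n=3: y=-2.73, sp=-2, e=sp−y=0.73; I=-3.045, D=e−e_prev=2.505; u=5/4·0.73+2·(-3.045)+3/4·2.505=-3.29875; next y=-1/5·(-2.73)+1/4·(-3.29875)≈-0.278688
n=4: y≈-0.278688, sp=-2, e=sp−y≈-1.721313; I≈-4.766313, D=e−e_prev≈-2.451313; u=5/4·(-1.721313)+2·(-4.766313)+3/4·(-2.451313)≈-13.52275; next y=-1/5·(-0.278688)+1/4·(-13.52275)≈-3.32495
n=5: y=-3.32495, sp=-2, e=sp−y=1.32495; I≈-3.441363, D=e−e_prev≈3.046263; u=5/4·1.32495+2·(-3.441363)+3/4·3.046263≈-2.941841; next y=-1/5·(-3.32495)+1/4·(-2.941841)≈-0.070470
n=6: y≈-0.070470, sp=-2, e=sp−y≈-1.929530; I≈-5.370892, D=e−e_prev≈-3.254480; u=5/4·(-1.929530)+2·(-5.370892)+3/4·(-3.254480)≈-15.594557; next y=-1/5·(-0.070470)+1/4·(-15.594557)≈-3.884545
n=7: y≈-3.884545, sp=-2, e=sp−y≈1.884545; I≈-3.486347, D=e−e_prev≈3.814075; u=5/4·1.884545+2·(-3.486347)+3/4·3.814075≈-1.756457; next y=-1/5·(-3.884545)+1/4·(-1.756457)≈0.337795
n=8: y≈0.337795, sp=-2, e=sp−y≈-2.337795; I≈-5.824142, D=e−e_prev≈-4.222340; u=5/4·(-2.337795)+2·(-5.824142)+3/4·(-4.222340)≈-17.737283; next y=-1/5·0.337795+1/4·(-17.737283)≈-4.501880
n=9: y≈-4.501880, sp=-2, e=sp−y≈2.501880; I≈-3.322262, D=e−e_prev≈4.839675; u=5/4·2.501880+2·(-3.322262)+3/4·4.839675≈0.112581; next y=-1/5·(-4.501880)+1/4·0.112581≈0.928521
n=10: y≈0.928521, sp=-2, e=sp−y≈-2.928521; I≈-6.250784, D=e−e_prev≈-5.430401; u=5/4·(-2.928521)+2·(-6.250784)+3/4·(-5.430401)≈-20.235019; next y=-1/5·0.928521+1/4·(-20.235019)≈-5.244459

0 -2 -8.000 0.000
1 -2 -2.500 -2.000
2 -2 -11.100 -0.225
3 -2 -3.299 -2.730
4 -2 -13.523 -0.279
5 -2 -2.942 -3.325
6 -2 -15.595 -0.070
7 -2 -1.756 -3.885
8 -2 -17.737 0.338
9 -2 0.113 -4.502
10 -2 -20.235 0.929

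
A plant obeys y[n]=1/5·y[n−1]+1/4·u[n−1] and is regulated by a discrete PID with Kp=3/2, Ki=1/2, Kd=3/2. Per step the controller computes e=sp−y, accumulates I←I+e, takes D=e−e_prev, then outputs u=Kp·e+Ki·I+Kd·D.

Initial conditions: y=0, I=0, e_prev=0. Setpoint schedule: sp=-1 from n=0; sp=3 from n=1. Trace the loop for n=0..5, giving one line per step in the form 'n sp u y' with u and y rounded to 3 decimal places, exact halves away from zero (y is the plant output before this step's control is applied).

0 -1 -3.500 0.000
1 3 14.563 -0.875
2 3 -6.005 3.466
3 3 15.231 -0.808
4 3 -4.865 3.646
5 3 15.960 -0.487

(exact arithmetic carried between steps; '≈' marks a value shown rounded to 6 d.p. or computed from one; I and e_prev carry over from the previous line; the table rounds u and y to 3 d.p., halves away from zero)
n=0: y=0, sp=-1, e=sp−y=-1; I=-1, D=e−e_prev=-1; u=3/2·(-1)+1/2·(-1)+3/2·(-1)=-3.5; next y=1/5·0+1/4·(-3.5)=-0.875
n=1: y=-0.875, sp=3, e=sp−y=3.875; I=2.875, D=e−e_prev=4.875; u=3/2·3.875+1/2·2.875+3/2·4.875=14.5625; next y=1/5·(-0.875)+1/4·14.5625=3.465625
n=2: y=3.465625, sp=3, e=sp−y=-0.465625; I=2.409375, D=e−e_prev=-4.340625; u=3/2·(-0.465625)+1/2·2.409375+3/2·(-4.340625)≈-6.004688; next y=1/5·3.465625+1/4·(-6.004688)≈-0.808047
n=3: y≈-0.808047, sp=3, e=sp−y≈3.808047; I≈6.217422, D=e−e_prev≈4.273672; u=3/2·3.808047+1/2·6.217422+3/2·4.273672≈15.231289; next y=1/5·(-0.808047)+1/4·15.231289≈3.646213
n=4: y≈3.646213, sp=3, e=sp−y≈-0.646213; I≈5.571209, D=e−e_prev≈-4.454260; u=3/2·(-0.646213)+1/2·5.571209+3/2·(-4.454260)≈-4.865104; next y=1/5·3.646213+1/4·(-4.865104)≈-0.487034
n=5: y≈-0.487034, sp=3, e=sp−y≈3.487034; I≈9.058243, D=e−e_prev≈4.133246; u=3/2·3.487034+1/2·9.058243+3/2·4.133246≈15.959541; next y=1/5·(-0.487034)+1/4·15.959541≈3.892479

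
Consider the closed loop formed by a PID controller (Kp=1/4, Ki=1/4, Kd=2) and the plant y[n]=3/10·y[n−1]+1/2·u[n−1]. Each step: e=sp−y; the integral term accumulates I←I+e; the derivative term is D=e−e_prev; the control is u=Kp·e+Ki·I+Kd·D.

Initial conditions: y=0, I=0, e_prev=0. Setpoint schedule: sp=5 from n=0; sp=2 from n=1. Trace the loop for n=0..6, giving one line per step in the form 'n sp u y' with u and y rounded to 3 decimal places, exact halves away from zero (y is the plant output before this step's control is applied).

(exact arithmetic carried between steps; '≈' marks a value shown rounded to 6 d.p. or computed from one; I and e_prev carry over from the previous line; the table rounds u and y to 3 d.p., halves away from zero)
n=0: y=0, sp=5, e=sp−y=5; I=5, D=e−e_prev=5; u=1/4·5+1/4·5+2·5=12.5; next y=3/10·0+1/2·12.5=6.25
n=1: y=6.25, sp=2, e=sp−y=-4.25; I=0.75, D=e−e_prev=-9.25; u=1/4·(-4.25)+1/4·0.75+2·(-9.25)=-19.375; next y=3/10·6.25+1/2·(-19.375)=-7.8125
n=2: y=-7.8125, sp=2, e=sp−y=9.8125; I=10.5625, D=e−e_prev=14.0625; u=1/4·9.8125+1/4·10.5625+2·14.0625=33.21875; next y=3/10·(-7.8125)+1/2·33.21875=14.265625
n=3: y=14.265625, sp=2, e=sp−y=-12.265625; I=-1.703125, D=e−e_prev=-22.078125; u=1/4·(-12.265625)+1/4·(-1.703125)+2·(-22.078125)≈-47.648438; next y=3/10·14.265625+1/2·(-47.648438)≈-19.544531
n=4: y≈-19.544531, sp=2, e=sp−y≈21.544531; I≈19.841406, D=e−e_prev≈33.810156; u=1/4·21.544531+1/4·19.841406+2·33.810156≈77.966797; next y=3/10·(-19.544531)+1/2·77.966797≈33.120039
n=5: y≈33.120039, sp=2, e=sp−y≈-31.120039; I≈-11.278633, D=e−e_prev≈-52.664570; u=1/4·(-31.120039)+1/4·(-11.278633)+2·(-52.664570)≈-115.928809; next y=3/10·33.120039+1/2·(-115.928809)≈-48.028393
n=6: y≈-48.028393, sp=2, e=sp−y≈50.028393; I≈38.749760, D=e−e_prev≈81.148432; u=1/4·50.028393+1/4·38.749760+2·81.148432≈184.491401; next y=3/10·(-48.028393)+1/2·184.491401≈77.837183

0 5 12.500 0.000
1 2 -19.375 6.250
2 2 33.219 -7.813
3 2 -47.648 14.266
4 2 77.967 -19.545
5 2 -115.929 33.120
6 2 184.491 -48.028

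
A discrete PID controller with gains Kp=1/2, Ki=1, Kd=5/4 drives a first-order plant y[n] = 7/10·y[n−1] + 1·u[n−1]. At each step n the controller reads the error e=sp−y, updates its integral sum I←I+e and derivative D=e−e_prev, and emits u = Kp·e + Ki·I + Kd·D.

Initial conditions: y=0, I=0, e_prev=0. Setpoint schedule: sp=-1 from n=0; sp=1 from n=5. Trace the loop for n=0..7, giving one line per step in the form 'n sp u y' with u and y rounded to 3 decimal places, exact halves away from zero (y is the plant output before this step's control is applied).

(exact arithmetic carried between steps; '≈' marks a value shown rounded to 6 d.p. or computed from one; I and e_prev carry over from the previous line; the table rounds u and y to 3 d.p., halves away from zero)
n=0: y=0, sp=-1, e=sp−y=-1; I=-1, D=e−e_prev=-1; u=1/2·(-1)+1·(-1)+5/4·(-1)=-2.75; next y=7/10·0+1·(-2.75)=-2.75
n=1: y=-2.75, sp=-1, e=sp−y=1.75; I=0.75, D=e−e_prev=2.75; u=1/2·1.75+1·0.75+5/4·2.75=5.0625; next y=7/10·(-2.75)+1·5.0625=3.1375
n=2: y=3.1375, sp=-1, e=sp−y=-4.1375; I=-3.3875, D=e−e_prev=-5.8875; u=1/2·(-4.1375)+1·(-3.3875)+5/4·(-5.8875)=-12.815625; next y=7/10·3.1375+1·(-12.815625)=-10.619375
n=3: y=-10.619375, sp=-1, e=sp−y=9.619375; I=6.231875, D=e−e_prev=13.756875; u=1/2·9.619375+1·6.231875+5/4·13.756875≈28.237656; next y=7/10·(-10.619375)+1·28.237656≈20.804094
n=4: y≈20.804094, sp=-1, e=sp−y≈-21.804094; I≈-15.572219, D=e−e_prev≈-31.423469; u=1/2·(-21.804094)+1·(-15.572219)+5/4·(-31.423469)≈-65.753602; next y=7/10·20.804094+1·(-65.753602)≈-51.190736
n=5: y≈-51.190736, sp=1, e=sp−y≈52.190736; I≈36.618517, D=e−e_prev≈73.994830; u=1/2·52.190736+1·36.618517+5/4·73.994830≈155.207422; next y=7/10·(-51.190736)+1·155.207422≈119.373907
n=6: y≈119.373907, sp=1, e=sp−y≈-118.373907; I≈-81.755390, D=e−e_prev≈-170.564643; u=1/2·(-118.373907)+1·(-81.755390)+5/4·(-170.564643)≈-354.148147; next y=7/10·119.373907+1·(-354.148147)≈-270.586412
n=7: y≈-270.586412, sp=1, e=sp−y≈271.586412; I≈189.831022, D=e−e_prev≈389.960319; u=1/2·271.586412+1·189.831022+5/4·389.960319≈813.074628; next y=7/10·(-270.586412)+1·813.074628≈623.664139

0 -1 -2.750 0.000
1 -1 5.063 -2.750
2 -1 -12.816 3.138
3 -1 28.238 -10.619
4 -1 -65.754 20.804
5 1 155.207 -51.191
6 1 -354.148 119.374
7 1 813.075 -270.586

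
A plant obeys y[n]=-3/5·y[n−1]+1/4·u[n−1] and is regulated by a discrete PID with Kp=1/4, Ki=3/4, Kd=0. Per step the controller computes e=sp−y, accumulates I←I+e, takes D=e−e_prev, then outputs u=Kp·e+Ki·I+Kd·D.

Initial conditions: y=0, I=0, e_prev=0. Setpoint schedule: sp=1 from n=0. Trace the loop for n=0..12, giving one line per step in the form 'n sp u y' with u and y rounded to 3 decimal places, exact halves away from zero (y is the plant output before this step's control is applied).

(exact arithmetic carried between steps; '≈' marks a value shown rounded to 6 d.p. or computed from one; I and e_prev carry over from the previous line; the table rounds u and y to 3 d.p., halves away from zero)
n=0: y=0, sp=1, e=sp−y=1; I=1, D=e−e_prev=1; u=1/4·1+3/4·1+0·1=1; next y=-3/5·0+1/4·1=0.25
n=1: y=0.25, sp=1, e=sp−y=0.75; I=1.75, D=e−e_prev=-0.25; u=1/4·0.75+3/4·1.75+0·(-0.25)=1.5; next y=-3/5·0.25+1/4·1.5=0.225
n=2: y=0.225, sp=1, e=sp−y=0.775; I=2.525, D=e−e_prev=0.025; u=1/4·0.775+3/4·2.525+0·0.025=2.0875; next y=-3/5·0.225+1/4·2.0875=0.386875
n=3: y=0.386875, sp=1, e=sp−y=0.613125; I=3.138125, D=e−e_prev=-0.161875; u=1/4·0.613125+3/4·3.138125+0·(-0.161875)=2.506875; next y=-3/5·0.386875+1/4·2.506875≈0.394594
n=4: y≈0.394594, sp=1, e=sp−y≈0.605406; I≈3.743531, D=e−e_prev≈-0.007719; u=1/4·0.605406+3/4·3.743531+0·(-0.007719)≈2.959; next y=-3/5·0.394594+1/4·2.959≈0.502994
n=5: y≈0.502994, sp=1, e=sp−y≈0.497006; I≈4.240538, D=e−e_prev≈-0.1084; u=1/4·0.497006+3/4·4.240538+0·(-0.1084)≈3.304655; next y=-3/5·0.502994+1/4·3.304655≈0.524367
n=6: y≈0.524367, sp=1, e=sp−y≈0.475633; I≈4.716170, D=e−e_prev≈-0.021374; u=1/4·0.475633+3/4·4.716170+0·(-0.021374)≈3.656036; next y=-3/5·0.524367+1/4·3.656036≈0.599388
n=7: y≈0.599388, sp=1, e=sp−y≈0.400612; I≈5.116782, D=e−e_prev≈-0.075021; u=1/4·0.400612+3/4·5.116782+0·(-0.075021)≈3.937739; next y=-3/5·0.599388+1/4·3.937739≈0.624802
n=8: y≈0.624802, sp=1, e=sp−y≈0.375198; I≈5.491980, D=e−e_prev≈-0.025413; u=1/4·0.375198+3/4·5.491980+0·(-0.025413)≈4.212785; next y=-3/5·0.624802+1/4·4.212785≈0.678315
n=9: y≈0.678315, sp=1, e=sp−y≈0.321685; I≈5.813665, D=e−e_prev≈-0.053513; u=1/4·0.321685+3/4·5.813665+0·(-0.053513)≈4.440670; next y=-3/5·0.678315+1/4·4.440670≈0.703178
n=10: y≈0.703178, sp=1, e=sp−y≈0.296822; I≈6.110486, D=e−e_prev≈-0.024863; u=1/4·0.296822+3/4·6.110486+0·(-0.024863)≈4.657070; next y=-3/5·0.703178+1/4·4.657070≈0.742361
n=11: y≈0.742361, sp=1, e=sp−y≈0.257639; I≈6.368126, D=e−e_prev≈-0.039182; u=1/4·0.257639+3/4·6.368126+0·(-0.039182)≈4.840504; next y=-3/5·0.742361+1/4·4.840504≈0.764710
n=12: y≈0.764710, sp=1, e=sp−y≈0.235290; I≈6.603416, D=e−e_prev≈-0.022349; u=1/4·0.235290+3/4·6.603416+0·(-0.022349)≈5.011385; next y=-3/5·0.764710+1/4·5.011385≈0.794020

0 1 1.000 0.000
1 1 1.500 0.250
2 1 2.088 0.225
3 1 2.507 0.387
4 1 2.959 0.395
5 1 3.305 0.503
6 1 3.656 0.524
7 1 3.938 0.599
8 1 4.213 0.625
9 1 4.441 0.678
10 1 4.657 0.703
11 1 4.841 0.742
12 1 5.011 0.765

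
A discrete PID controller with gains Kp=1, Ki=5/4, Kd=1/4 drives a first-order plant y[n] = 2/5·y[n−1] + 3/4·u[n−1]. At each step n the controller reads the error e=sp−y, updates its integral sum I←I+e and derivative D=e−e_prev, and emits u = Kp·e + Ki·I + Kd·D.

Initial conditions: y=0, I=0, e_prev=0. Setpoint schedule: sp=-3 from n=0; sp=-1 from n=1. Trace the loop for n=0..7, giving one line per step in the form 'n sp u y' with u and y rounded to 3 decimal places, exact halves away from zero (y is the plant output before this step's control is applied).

(exact arithmetic carried between steps; '≈' marks a value shown rounded to 6 d.p. or computed from one; I and e_prev carry over from the previous line; the table rounds u and y to 3 d.p., halves away from zero)
n=0: y=0, sp=-3, e=sp−y=-3; I=-3, D=e−e_prev=-3; u=1·(-3)+5/4·(-3)+1/4·(-3)=-7.5; next y=2/5·0+3/4·(-7.5)=-5.625
n=1: y=-5.625, sp=-1, e=sp−y=4.625; I=1.625, D=e−e_prev=7.625; u=1·4.625+5/4·1.625+1/4·7.625=8.5625; next y=2/5·(-5.625)+3/4·8.5625=4.171875
n=2: y=4.171875, sp=-1, e=sp−y=-5.171875; I=-3.546875, D=e−e_prev=-9.796875; u=1·(-5.171875)+5/4·(-3.546875)+1/4·(-9.796875)≈-12.054688; next y=2/5·4.171875+3/4·(-12.054688)≈-7.372266
n=3: y≈-7.372266, sp=-1, e=sp−y≈6.372266; I≈2.825391, D=e−e_prev≈11.544141; u=1·6.372266+5/4·2.825391+1/4·11.544141≈12.790039; next y=2/5·(-7.372266)+3/4·12.790039≈6.643623
n=4: y≈6.643623, sp=-1, e=sp−y≈-7.643623; I≈-4.818232, D=e−e_prev≈-14.015889; u=1·(-7.643623)+5/4·(-4.818232)+1/4·(-14.015889)≈-17.170386; next y=2/5·6.643623+3/4·(-17.170386)≈-10.220340
n=5: y≈-10.220340, sp=-1, e=sp−y≈9.220340; I≈4.402108, D=e−e_prev≈16.863963; u=1·9.220340+5/4·4.402108+1/4·16.863963≈18.938965; next y=2/5·(-10.220340)+3/4·18.938965≈10.116088
n=6: y≈10.116088, sp=-1, e=sp−y≈-11.116088; I≈-6.713980, D=e−e_prev≈-20.336428; u=1·(-11.116088)+5/4·(-6.713980)+1/4·(-20.336428)≈-24.592671; next y=2/5·10.116088+3/4·(-24.592671)≈-14.398068
n=7: y≈-14.398068, sp=-1, e=sp−y≈13.398068; I≈6.684087, D=e−e_prev≈24.514156; u=1·13.398068+5/4·6.684087+1/4·24.514156≈27.881716; next y=2/5·(-14.398068)+3/4·27.881716≈15.152060

0 -3 -7.500 0.000
1 -1 8.563 -5.625
2 -1 -12.055 4.172
3 -1 12.790 -7.372
4 -1 -17.170 6.644
5 -1 18.939 -10.220
6 -1 -24.593 10.116
7 -1 27.882 -14.398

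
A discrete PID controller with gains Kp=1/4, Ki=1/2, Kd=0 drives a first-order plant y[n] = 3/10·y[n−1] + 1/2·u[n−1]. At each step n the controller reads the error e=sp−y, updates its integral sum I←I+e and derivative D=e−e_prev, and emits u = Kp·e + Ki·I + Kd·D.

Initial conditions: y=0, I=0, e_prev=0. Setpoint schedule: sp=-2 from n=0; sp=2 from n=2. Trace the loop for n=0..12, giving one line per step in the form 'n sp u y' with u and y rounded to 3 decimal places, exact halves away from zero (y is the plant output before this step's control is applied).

(exact arithmetic carried between steps; '≈' marks a value shown rounded to 6 d.p. or computed from one; I and e_prev carry over from the previous line; the table rounds u and y to 3 d.p., halves away from zero)
n=0: y=0, sp=-2, e=sp−y=-2; I=-2, D=e−e_prev=-2; u=1/4·(-2)+1/2·(-2)+0·(-2)=-1.5; next y=3/10·0+1/2·(-1.5)=-0.75
n=1: y=-0.75, sp=-2, e=sp−y=-1.25; I=-3.25, D=e−e_prev=0.75; u=1/4·(-1.25)+1/2·(-3.25)+0·0.75=-1.9375; next y=3/10·(-0.75)+1/2·(-1.9375)=-1.19375
n=2: y=-1.19375, sp=2, e=sp−y=3.19375; I=-0.05625, D=e−e_prev=4.44375; u=1/4·3.19375+1/2·(-0.05625)+0·4.44375≈0.770313; next y=3/10·(-1.19375)+1/2·0.770313≈0.027031
n=3: y≈0.027031, sp=2, e=sp−y≈1.972969; I≈1.916719, D=e−e_prev≈-1.220781; u=1/4·1.972969+1/2·1.916719+0·(-1.220781)≈1.451602; next y=3/10·0.027031+1/2·1.451602≈0.733910
n=4: y≈0.733910, sp=2, e=sp−y≈1.266090; I≈3.182809, D=e−e_prev≈-0.706879; u=1/4·1.266090+1/2·3.182809+0·(-0.706879)≈1.907927; next y=3/10·0.733910+1/2·1.907927≈1.174136
n=5: y≈1.174136, sp=2, e=sp−y≈0.825864; I≈4.008672, D=e−e_prev≈-0.440226; u=1/4·0.825864+1/2·4.008672+0·(-0.440226)≈2.210802; next y=3/10·1.174136+1/2·2.210802≈1.457642
n=6: y≈1.457642, sp=2, e=sp−y≈0.542358; I≈4.551030, D=e−e_prev≈-0.283505; u=1/4·0.542358+1/2·4.551030+0·(-0.283505)≈2.411105; next y=3/10·1.457642+1/2·2.411105≈1.642845
n=7: y≈1.642845, sp=2, e=sp−y≈0.357155; I≈4.908185, D=e−e_prev≈-0.185203; u=1/4·0.357155+1/2·4.908185+0·(-0.185203)≈2.543381; next y=3/10·1.642845+1/2·2.543381≈1.764544
n=8: y≈1.764544, sp=2, e=sp−y≈0.235456; I≈5.143641, D=e−e_prev≈-0.121699; u=1/4·0.235456+1/2·5.143641+0·(-0.121699)≈2.630685; next y=3/10·1.764544+1/2·2.630685≈1.844706
n=9: y≈1.844706, sp=2, e=sp−y≈0.155294; I≈5.298936, D=e−e_prev≈-0.080161; u=1/4·0.155294+1/2·5.298936+0·(-0.080161)≈2.688291; next y=3/10·1.844706+1/2·2.688291≈1.897557
n=10: y≈1.897557, sp=2, e=sp−y≈0.102443; I≈5.401378, D=e−e_prev≈-0.052852; u=1/4·0.102443+1/2·5.401378+0·(-0.052852)≈2.726300; next y=3/10·1.897557+1/2·2.726300≈1.932417
n=11: y≈1.932417, sp=2, e=sp−y≈0.067583; I≈5.468961, D=e−e_prev≈-0.034860; u=1/4·0.067583+1/2·5.468961+0·(-0.034860)≈2.751376; next y=3/10·1.932417+1/2·2.751376≈1.955413
n=12: y≈1.955413, sp=2, e=sp−y≈0.044587; I≈5.513548, D=e−e_prev≈-0.022996; u=1/4·0.044587+1/2·5.513548+0·(-0.022996)≈2.767921; next y=3/10·1.955413+1/2·2.767921≈1.970584

0 -2 -1.500 0.000
1 -2 -1.938 -0.750
2 2 0.770 -1.194
3 2 1.452 0.027
4 2 1.908 0.734
5 2 2.211 1.174
6 2 2.411 1.458
7 2 2.543 1.643
8 2 2.631 1.765
9 2 2.688 1.845
10 2 2.726 1.898
11 2 2.751 1.932
12 2 2.768 1.955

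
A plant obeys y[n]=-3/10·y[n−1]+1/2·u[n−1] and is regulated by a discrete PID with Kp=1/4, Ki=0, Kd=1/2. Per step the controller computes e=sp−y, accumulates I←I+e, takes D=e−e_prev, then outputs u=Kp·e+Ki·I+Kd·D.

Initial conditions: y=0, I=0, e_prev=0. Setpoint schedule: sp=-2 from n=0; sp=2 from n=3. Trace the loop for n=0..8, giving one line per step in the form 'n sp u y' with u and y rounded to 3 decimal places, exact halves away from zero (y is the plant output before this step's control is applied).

0 -2 -1.500 0.000
1 -2 0.063 -0.750
2 -2 -1.067 0.256
3 2 3.086 -0.610
4 2 -1.100 1.726
5 2 2.164 -1.068
6 2 -1.086 1.402
7 2 1.924 -0.963
8 2 -0.920 1.251

(exact arithmetic carried between steps; '≈' marks a value shown rounded to 6 d.p. or computed from one; I and e_prev carry over from the previous line; the table rounds u and y to 3 d.p., halves away from zero)
n=0: y=0, sp=-2, e=sp−y=-2; I=-2, D=e−e_prev=-2; u=1/4·(-2)+0·(-2)+1/2·(-2)=-1.5; next y=-3/10·0+1/2·(-1.5)=-0.75
n=1: y=-0.75, sp=-2, e=sp−y=-1.25; I=-3.25, D=e−e_prev=0.75; u=1/4·(-1.25)+0·(-3.25)+1/2·0.75=0.0625; next y=-3/10·(-0.75)+1/2·0.0625=0.25625
n=2: y=0.25625, sp=-2, e=sp−y=-2.25625; I=-5.50625, D=e−e_prev=-1.00625; u=1/4·(-2.25625)+0·(-5.50625)+1/2·(-1.00625)≈-1.067188; next y=-3/10·0.25625+1/2·(-1.067188)≈-0.610469
n=3: y≈-0.610469, sp=2, e=sp−y≈2.610469; I≈-2.895781, D=e−e_prev≈4.866719; u=1/4·2.610469+0·(-2.895781)+1/2·4.866719≈3.085977; next y=-3/10·(-0.610469)+1/2·3.085977≈1.726129
n=4: y≈1.726129, sp=2, e=sp−y≈0.273871; I≈-2.621910, D=e−e_prev≈-2.336598; u=1/4·0.273871+0·(-2.621910)+1/2·(-2.336598)≈-1.099831; next y=-3/10·1.726129+1/2·(-1.099831)≈-1.067754
n=5: y≈-1.067754, sp=2, e=sp−y≈3.067754; I≈0.445844, D=e−e_prev≈2.793883; u=1/4·3.067754+0·0.445844+1/2·2.793883≈2.163880; next y=-3/10·(-1.067754)+1/2·2.163880≈1.402266
n=6: y≈1.402266, sp=2, e=sp−y≈0.597734; I≈1.043578, D=e−e_prev≈-2.470021; u=1/4·0.597734+0·1.043578+1/2·(-2.470021)≈-1.085577; next y=-3/10·1.402266+1/2·(-1.085577)≈-0.963468
n=7: y≈-0.963468, sp=2, e=sp−y≈2.963468; I≈4.007046, D=e−e_prev≈2.365735; u=1/4·2.963468+0·4.007046+1/2·2.365735≈1.923734; next y=-3/10·(-0.963468)+1/2·1.923734≈1.250908
n=8: y≈1.250908, sp=2, e=sp−y≈0.749092; I≈4.756138, D=e−e_prev≈-2.214376; u=1/4·0.749092+0·4.756138+1/2·(-2.214376)≈-0.919915; next y=-3/10·1.250908+1/2·(-0.919915)≈-0.835230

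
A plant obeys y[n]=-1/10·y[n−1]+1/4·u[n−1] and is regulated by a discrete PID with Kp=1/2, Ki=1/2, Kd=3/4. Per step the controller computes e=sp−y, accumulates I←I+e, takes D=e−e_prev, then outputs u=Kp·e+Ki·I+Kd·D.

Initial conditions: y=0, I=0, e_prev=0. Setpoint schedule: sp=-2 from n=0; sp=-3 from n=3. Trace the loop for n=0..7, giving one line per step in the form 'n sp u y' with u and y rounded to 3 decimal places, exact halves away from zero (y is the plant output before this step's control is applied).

(exact arithmetic carried between steps; '≈' marks a value shown rounded to 6 d.p. or computed from one; I and e_prev carry over from the previous line; the table rounds u and y to 3 d.p., halves away from zero)
n=0: y=0, sp=-2, e=sp−y=-2; I=-2, D=e−e_prev=-2; u=1/2·(-2)+1/2·(-2)+3/4·(-2)=-3.5; next y=-1/10·0+1/4·(-3.5)=-0.875
n=1: y=-0.875, sp=-2, e=sp−y=-1.125; I=-3.125, D=e−e_prev=0.875; u=1/2·(-1.125)+1/2·(-3.125)+3/4·0.875=-1.46875; next y=-1/10·(-0.875)+1/4·(-1.46875)≈-0.279688
n=2: y≈-0.279688, sp=-2, e=sp−y≈-1.720313; I≈-4.845313, D=e−e_prev≈-0.595313; u=1/2·(-1.720313)+1/2·(-4.845313)+3/4·(-0.595313)≈-3.729297; next y=-1/10·(-0.279688)+1/4·(-3.729297)≈-0.904355
n=3: y≈-0.904355, sp=-3, e=sp−y≈-2.095645; I≈-6.940957, D=e−e_prev≈-0.375332; u=1/2·(-2.095645)+1/2·(-6.940957)+3/4·(-0.375332)≈-4.799800; next y=-1/10·(-0.904355)+1/4·(-4.799800)≈-1.109514
n=4: y≈-1.109514, sp=-3, e=sp−y≈-1.890486; I≈-8.831443, D=e−e_prev≈0.205159; u=1/2·(-1.890486)+1/2·(-8.831443)+3/4·0.205159≈-5.207095; next y=-1/10·(-1.109514)+1/4·(-5.207095)≈-1.190822
n=5: y≈-1.190822, sp=-3, e=sp−y≈-1.809178; I≈-10.640620, D=e−e_prev≈0.081308; u=1/2·(-1.809178)+1/2·(-10.640620)+3/4·0.081308≈-6.163918; next y=-1/10·(-1.190822)+1/4·(-6.163918)≈-1.421897
n=6: y≈-1.421897, sp=-3, e=sp−y≈-1.578103; I≈-12.218723, D=e−e_prev≈0.231075; u=1/2·(-1.578103)+1/2·(-12.218723)+3/4·0.231075≈-6.725107; next y=-1/10·(-1.421897)+1/4·(-6.725107)≈-1.539087
n=7: y≈-1.539087, sp=-3, e=sp−y≈-1.460913; I≈-13.679636, D=e−e_prev≈0.117190; u=1/2·(-1.460913)+1/2·(-13.679636)+3/4·0.117190≈-7.482382; next y=-1/10·(-1.539087)+1/4·(-7.482382)≈-1.716687

0 -2 -3.500 0.000
1 -2 -1.469 -0.875
2 -2 -3.729 -0.280
3 -3 -4.800 -0.904
4 -3 -5.207 -1.110
5 -3 -6.164 -1.191
6 -3 -6.725 -1.422
7 -3 -7.482 -1.539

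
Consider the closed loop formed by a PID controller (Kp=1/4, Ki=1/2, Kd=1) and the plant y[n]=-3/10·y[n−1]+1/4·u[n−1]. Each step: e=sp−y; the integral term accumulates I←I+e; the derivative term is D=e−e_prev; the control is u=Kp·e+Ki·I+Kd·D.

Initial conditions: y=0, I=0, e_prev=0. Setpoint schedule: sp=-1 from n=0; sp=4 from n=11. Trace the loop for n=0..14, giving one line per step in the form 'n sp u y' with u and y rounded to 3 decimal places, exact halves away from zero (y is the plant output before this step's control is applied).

(exact arithmetic carried between steps; '≈' marks a value shown rounded to 6 d.p. or computed from one; I and e_prev carry over from the previous line; the table rounds u and y to 3 d.p., halves away from zero)
n=0: y=0, sp=-1, e=sp−y=-1; I=-1, D=e−e_prev=-1; u=1/4·(-1)+1/2·(-1)+1·(-1)=-1.75; next y=-3/10·0+1/4·(-1.75)=-0.4375
n=1: y=-0.4375, sp=-1, e=sp−y=-0.5625; I=-1.5625, D=e−e_prev=0.4375; u=1/4·(-0.5625)+1/2·(-1.5625)+1·0.4375=-0.484375; next y=-3/10·(-0.4375)+1/4·(-0.484375)≈0.010156
n=2: y≈0.010156, sp=-1, e=sp−y≈-1.010156; I≈-2.572656, D=e−e_prev≈-0.447656; u=1/4·(-1.010156)+1/2·(-2.572656)+1·(-0.447656)≈-1.986523; next y=-3/10·0.010156+1/4·(-1.986523)≈-0.499678
n=3: y≈-0.499678, sp=-1, e=sp−y≈-0.500322; I≈-3.072979, D=e−e_prev≈0.509834; u=1/4·(-0.500322)+1/2·(-3.072979)+1·0.509834≈-1.151736; next y=-3/10·(-0.499678)+1/4·(-1.151736)≈-0.138031
n=4: y≈-0.138031, sp=-1, e=sp−y≈-0.861969; I≈-3.934948, D=e−e_prev≈-0.361647; u=1/4·(-0.861969)+1/2·(-3.934948)+1·(-0.361647)≈-2.544613; next y=-3/10·(-0.138031)+1/4·(-2.544613)≈-0.594744
n=5: y≈-0.594744, sp=-1, e=sp−y≈-0.405256; I≈-4.340204, D=e−e_prev≈0.456714; u=1/4·(-0.405256)+1/2·(-4.340204)+1·0.456714≈-1.814702; next y=-3/10·(-0.594744)+1/4·(-1.814702)≈-0.275252
n=6: y≈-0.275252, sp=-1, e=sp−y≈-0.724748; I≈-5.064951, D=e−e_prev≈-0.319492; u=1/4·(-0.724748)+1/2·(-5.064951)+1·(-0.319492)≈-3.033154; next y=-3/10·(-0.275252)+1/4·(-3.033154)≈-0.675713
n=7: y≈-0.675713, sp=-1, e=sp−y≈-0.324287; I≈-5.389238, D=e−e_prev≈0.400461; u=1/4·(-0.324287)+1/2·(-5.389238)+1·0.400461≈-2.375230; next y=-3/10·(-0.675713)+1/4·(-2.375230)≈-0.391094
n=8: y≈-0.391094, sp=-1, e=sp−y≈-0.608906; I≈-5.998145, D=e−e_prev≈-0.284619; u=1/4·(-0.608906)+1/2·(-5.998145)+1·(-0.284619)≈-3.435918; next y=-3/10·(-0.391094)+1/4·(-3.435918)≈-0.741651
n=9: y≈-0.741651, sp=-1, e=sp−y≈-0.258349; I≈-6.256493, D=e−e_prev≈0.350558; u=1/4·(-0.258349)+1/2·(-6.256493)+1·0.350558≈-2.842276; next y=-3/10·(-0.741651)+1/4·(-2.842276)≈-0.488074
n=10: y≈-0.488074, sp=-1, e=sp−y≈-0.511926; I≈-6.768420, D=e−e_prev≈-0.253578; u=1/4·(-0.511926)+1/2·(-6.768420)+1·(-0.253578)≈-3.765769; next y=-3/10·(-0.488074)+1/4·(-3.765769)≈-0.795020
n=11: y≈-0.795020, sp=4, e=sp−y≈4.795020; I≈-1.973399, D=e−e_prev≈5.306947; u=1/4·4.795020+1/2·(-1.973399)+1·5.306947≈5.519002; next y=-3/10·(-0.795020)+1/4·5.519002≈1.618257
n=12: y≈1.618257, sp=4, e=sp−y≈2.381743; I≈0.408344, D=e−e_prev≈-2.413277; u=1/4·2.381743+1/2·0.408344+1·(-2.413277)≈-1.613669; next y=-3/10·1.618257+1/4·(-1.613669)≈-0.888894
n=13: y≈-0.888894, sp=4, e=sp−y≈4.888894; I≈5.297238, D=e−e_prev≈2.507151; u=1/4·4.888894+1/2·5.297238+1·2.507151≈6.377993; next y=-3/10·(-0.888894)+1/4·6.377993≈1.861167
n=14: y≈1.861167, sp=4, e=sp−y≈2.138833; I≈7.436072, D=e−e_prev≈-2.750061; u=1/4·2.138833+1/2·7.436072+1·(-2.750061)≈1.502683; next y=-3/10·1.861167+1/4·1.502683≈-0.182679

0 -1 -1.750 0.000
1 -1 -0.484 -0.438
2 -1 -1.987 0.010
3 -1 -1.152 -0.500
4 -1 -2.545 -0.138
5 -1 -1.815 -0.595
6 -1 -3.033 -0.275
7 -1 -2.375 -0.676
8 -1 -3.436 -0.391
9 -1 -2.842 -0.742
10 -1 -3.766 -0.488
11 4 5.519 -0.795
12 4 -1.614 1.618
13 4 6.378 -0.889
14 4 1.503 1.861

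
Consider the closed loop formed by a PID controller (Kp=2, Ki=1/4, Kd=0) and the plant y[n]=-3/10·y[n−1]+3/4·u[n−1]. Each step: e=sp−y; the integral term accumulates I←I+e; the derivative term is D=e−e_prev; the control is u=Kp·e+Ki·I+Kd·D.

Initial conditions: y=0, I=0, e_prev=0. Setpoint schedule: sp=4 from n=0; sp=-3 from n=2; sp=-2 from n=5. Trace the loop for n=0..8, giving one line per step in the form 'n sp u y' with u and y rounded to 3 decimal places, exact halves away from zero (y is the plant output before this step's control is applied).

0 4 9.000 0.000
1 4 -5.188 6.750
2 -3 6.873 -5.916
3 -3 -21.299 6.929
4 -3 32.429 -18.053
5 -2 -69.087 29.738
6 -2 126.545 -60.737
7 -2 -249.970 113.130
8 -2 473.977 -221.417

(exact arithmetic carried between steps; '≈' marks a value shown rounded to 6 d.p. or computed from one; I and e_prev carry over from the previous line; the table rounds u and y to 3 d.p., halves away from zero)
n=0: y=0, sp=4, e=sp−y=4; I=4, D=e−e_prev=4; u=2·4+1/4·4+0·4=9; next y=-3/10·0+3/4·9=6.75
n=1: y=6.75, sp=4, e=sp−y=-2.75; I=1.25, D=e−e_prev=-6.75; u=2·(-2.75)+1/4·1.25+0·(-6.75)=-5.1875; next y=-3/10·6.75+3/4·(-5.1875)=-5.915625
n=2: y=-5.915625, sp=-3, e=sp−y=2.915625; I=4.165625, D=e−e_prev=5.665625; u=2·2.915625+1/4·4.165625+0·5.665625≈6.872656; next y=-3/10·(-5.915625)+3/4·6.872656≈6.929180
n=3: y≈6.929180, sp=-3, e=sp−y≈-9.929180; I≈-5.763555, D=e−e_prev≈-12.844805; u=2·(-9.929180)+1/4·(-5.763555)+0·(-12.844805)≈-21.299248; next y=-3/10·6.929180+3/4·(-21.299248)≈-18.053190
n=4: y≈-18.053190, sp=-3, e=sp−y≈15.053190; I≈9.289635, D=e−e_prev≈24.982370; u=2·15.053190+1/4·9.289635+0·24.982370≈32.428789; next y=-3/10·(-18.053190)+3/4·32.428789≈29.737549
n=5: y≈29.737549, sp=-2, e=sp−y≈-31.737549; I≈-22.447913, D=e−e_prev≈-46.790738; u=2·(-31.737549)+1/4·(-22.447913)+0·(-46.790738)≈-69.087075; next y=-3/10·29.737549+3/4·(-69.087075)≈-60.736571
n=6: y≈-60.736571, sp=-2, e=sp−y≈58.736571; I≈36.288658, D=e−e_prev≈90.474120; u=2·58.736571+1/4·36.288658+0·90.474120≈126.545307; next y=-3/10·(-60.736571)+3/4·126.545307≈113.129951
n=7: y≈113.129951, sp=-2, e=sp−y≈-115.129951; I≈-78.841293, D=e−e_prev≈-173.866522; u=2·(-115.129951)+1/4·(-78.841293)+0·(-173.866522)≈-249.970226; next y=-3/10·113.129951+3/4·(-249.970226)≈-221.416655
n=8: y≈-221.416655, sp=-2, e=sp−y≈219.416655; I≈140.575361, D=e−e_prev≈334.546606; u=2·219.416655+1/4·140.575361+0·334.546606≈473.977150; next y=-3/10·(-221.416655)+3/4·473.977150≈421.907859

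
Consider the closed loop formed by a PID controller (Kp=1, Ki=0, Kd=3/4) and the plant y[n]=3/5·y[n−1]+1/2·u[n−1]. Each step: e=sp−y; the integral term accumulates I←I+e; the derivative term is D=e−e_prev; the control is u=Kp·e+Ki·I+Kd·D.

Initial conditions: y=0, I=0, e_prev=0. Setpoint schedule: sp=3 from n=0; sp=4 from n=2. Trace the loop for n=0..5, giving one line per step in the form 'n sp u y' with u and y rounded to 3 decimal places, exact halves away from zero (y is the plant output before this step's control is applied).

0 3 5.250 0.000
1 3 -1.594 2.625
2 4 5.357 0.778
3 4 -0.921 3.145
4 4 3.862 1.427
5 4 0.193 2.787

(exact arithmetic carried between steps; '≈' marks a value shown rounded to 6 d.p. or computed from one; I and e_prev carry over from the previous line; the table rounds u and y to 3 d.p., halves away from zero)
n=0: y=0, sp=3, e=sp−y=3; I=3, D=e−e_prev=3; u=1·3+0·3+3/4·3=5.25; next y=3/5·0+1/2·5.25=2.625
n=1: y=2.625, sp=3, e=sp−y=0.375; I=3.375, D=e−e_prev=-2.625; u=1·0.375+0·3.375+3/4·(-2.625)=-1.59375; next y=3/5·2.625+1/2·(-1.59375)=0.778125
n=2: y=0.778125, sp=4, e=sp−y=3.221875; I=6.596875, D=e−e_prev=2.846875; u=1·3.221875+0·6.596875+3/4·2.846875≈5.357031; next y=3/5·0.778125+1/2·5.357031≈3.145391
n=3: y≈3.145391, sp=4, e=sp−y≈0.854609; I≈7.451484, D=e−e_prev≈-2.367266; u=1·0.854609+0·7.451484+3/4·(-2.367266)≈-0.920840; next y=3/5·3.145391+1/2·(-0.920840)≈1.426814
n=4: y≈1.426814, sp=4, e=sp−y≈2.573186; I≈10.024670, D=e−e_prev≈1.718576; u=1·2.573186+0·10.024670+3/4·1.718576≈3.862118; next y=3/5·1.426814+1/2·3.862118≈2.787148
n=5: y≈2.787148, sp=4, e=sp−y≈1.212852; I≈11.237522, D=e−e_prev≈-1.360333; u=1·1.212852+0·11.237522+3/4·(-1.360333)≈0.192603; next y=3/5·2.787148+1/2·0.192603≈1.768590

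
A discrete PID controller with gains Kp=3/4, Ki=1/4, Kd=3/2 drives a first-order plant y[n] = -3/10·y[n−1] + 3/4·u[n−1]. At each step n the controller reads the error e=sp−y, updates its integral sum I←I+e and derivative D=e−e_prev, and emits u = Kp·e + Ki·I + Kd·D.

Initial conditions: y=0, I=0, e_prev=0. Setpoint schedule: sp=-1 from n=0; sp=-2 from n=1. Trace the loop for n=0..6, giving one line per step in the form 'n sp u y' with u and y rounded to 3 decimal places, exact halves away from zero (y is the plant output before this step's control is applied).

(exact arithmetic carried between steps; '≈' marks a value shown rounded to 6 d.p. or computed from one; I and e_prev carry over from the previous line; the table rounds u and y to 3 d.p., halves away from zero)
n=0: y=0, sp=-1, e=sp−y=-1; I=-1, D=e−e_prev=-1; u=3/4·(-1)+1/4·(-1)+3/2·(-1)=-2.5; next y=-3/10·0+3/4·(-2.5)=-1.875
n=1: y=-1.875, sp=-2, e=sp−y=-0.125; I=-1.125, D=e−e_prev=0.875; u=3/4·(-0.125)+1/4·(-1.125)+3/2·0.875=0.9375; next y=-3/10·(-1.875)+3/4·0.9375=1.265625
n=2: y=1.265625, sp=-2, e=sp−y=-3.265625; I=-4.390625, D=e−e_prev=-3.140625; u=3/4·(-3.265625)+1/4·(-4.390625)+3/2·(-3.140625)≈-8.257813; next y=-3/10·1.265625+3/4·(-8.257813)≈-6.573047
n=3: y≈-6.573047, sp=-2, e=sp−y≈4.573047; I≈0.182422, D=e−e_prev≈7.838672; u=3/4·4.573047+1/4·0.182422+3/2·7.838672≈15.233398; next y=-3/10·(-6.573047)+3/4·15.233398≈13.396963
n=4: y≈13.396963, sp=-2, e=sp−y≈-15.396963; I≈-15.214541, D=e−e_prev≈-19.970010; u=3/4·(-15.396963)+1/4·(-15.214541)+3/2·(-19.970010)≈-45.306372; next y=-3/10·13.396963+3/4·(-45.306372)≈-37.998868
n=5: y≈-37.998868, sp=-2, e=sp−y≈35.998868; I≈20.784327, D=e−e_prev≈51.395831; u=3/4·35.998868+1/4·20.784327+3/2·51.395831≈109.288979; next y=-3/10·(-37.998868)+3/4·109.288979≈93.366395
n=6: y≈93.366395, sp=-2, e=sp−y≈-95.366395; I≈-74.582068, D=e−e_prev≈-131.365262; u=3/4·(-95.366395)+1/4·(-74.582068)+3/2·(-131.365262)≈-287.218206; next y=-3/10·93.366395+3/4·(-287.218206)≈-243.423573

0 -1 -2.500 0.000
1 -2 0.938 -1.875
2 -2 -8.258 1.266
3 -2 15.233 -6.573
4 -2 -45.306 13.397
5 -2 109.289 -37.999
6 -2 -287.218 93.366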